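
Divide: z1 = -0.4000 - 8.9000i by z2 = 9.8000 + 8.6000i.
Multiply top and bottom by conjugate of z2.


Conjugate of z2 = 9.8000 - 8.6000i
Numerator: (-0.4000 - 8.9000i)(9.8000 - 8.6000i) = -80.4600 - 83.7800i
Denominator: 9.8^2 + 8.6^2 = 170
Result = (-80.4600 - 83.7800i)/170

-0.4733 - 0.4928i


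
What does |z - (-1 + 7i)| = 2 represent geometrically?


|z - z0| = r is a circle with center z0 and radius r.
Center = (-1, 7), radius = 2

Circle with center (-1, 7) and radius 2


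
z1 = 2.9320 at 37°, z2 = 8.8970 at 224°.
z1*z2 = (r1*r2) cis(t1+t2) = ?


r = 2.9320 * 8.8970 = 26.0860
theta = 37° + 224° = 261° = 261° (mod 360)

26.0860 cis(261°)


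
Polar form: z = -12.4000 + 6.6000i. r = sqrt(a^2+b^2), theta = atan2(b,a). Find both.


r = sqrt(153.76+43.56) = sqrt(197.32) = 14.0471
theta = atan2(6.6, -12.4) = 151.9755 degrees

r = 14.0471, theta = 151.9755 degrees


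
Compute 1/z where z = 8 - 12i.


|z|^2 = 64+144 = 208
1/z = (8 + 12i)/208

1/z = 0.0385 + 0.0577i


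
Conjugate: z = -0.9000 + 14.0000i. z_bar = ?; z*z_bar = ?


z_bar = -0.9000 - 14.0000i
z*z_bar = (-0.9)^2 + 14^2 = 0.81 + 196 = 196.81

z_bar = -0.9000 - 14.0000i, z*z_bar = 196.81


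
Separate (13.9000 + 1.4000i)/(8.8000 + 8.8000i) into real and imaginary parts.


Multiply by conjugate: (13.9000 + 1.4000i)(8.8000 - 8.8000i) / (8.8^2 + 8.8^2)
Numerator real = 13.9*8.8 + 1.4*8.8 = 134.64
Numerator imag = 1.4*8.8 - 13.9*8.8 = -110
Denominator = 154.88
Re(z) = 134.64/154.88 = 0.8693
Im(z) = -110/154.88 = -0.7102

Re(z) = 0.8693, Im(z) = -0.7102


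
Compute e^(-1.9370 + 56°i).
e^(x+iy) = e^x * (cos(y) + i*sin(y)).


e^-1.9370 = 0.1441
cos(56°) = 0.5592
sin(56°) = 0.829
Real = 0.1441*0.5592 = 0.0806
Imag = 0.1441*0.829 = 0.1195

0.0806 + 0.1195i


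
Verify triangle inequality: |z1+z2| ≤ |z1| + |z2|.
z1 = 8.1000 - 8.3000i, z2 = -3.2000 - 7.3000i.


|z1| = sqrt(8.1^2 + (-8.3)^2) = sqrt(134.5) = 11.5974
|z2| = sqrt((-3.2)^2 + (-7.3)^2) = sqrt(63.53) = 7.9706
z1+z2 = 4.9000 - 15.6000i
|z1+z2| = sqrt(267.37) = 16.3515
|z1|+|z2| = 11.5974 + 7.9706 = 19.5680

|z1+z2| = 16.3515 ≤ |z1|+|z2| = 19.5680 (verified)


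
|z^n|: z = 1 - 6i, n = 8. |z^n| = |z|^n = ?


|z| = sqrt(1+36) = sqrt(37) = 6.0828
|z^8| = |z|^8 = (sqrt(37))^8 = 37^4 = 1874161

|z^8| = 1874161


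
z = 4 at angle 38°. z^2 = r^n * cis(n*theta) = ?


r^2 = 4^2 = 16
n*theta = 2*38° = 76° = 76° (mod 360)
a = 16*cos(76°) = 3.8708
b = 16*sin(76°) = 15.5247

16 cis(76°) = 3.8708 + 15.5247i


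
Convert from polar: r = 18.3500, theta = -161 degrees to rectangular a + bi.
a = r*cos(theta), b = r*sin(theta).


a = 18.3500*cos(-161°) = 18.3500*(-0.94552) = -17.3503
b = 18.3500*sin(-161°) = 18.3500*(-0.32557) = -5.9742

-17.3503 - 5.9742i


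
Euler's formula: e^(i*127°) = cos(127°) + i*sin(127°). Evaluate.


cos(127°) = -0.6018
sin(127°) = 0.7986

e^(i*127°) = -0.6018 + 0.7986i


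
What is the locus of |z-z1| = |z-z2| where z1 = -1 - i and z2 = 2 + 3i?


Equal distances means the locus is the perpendicular bisector of z1 and z2.
Midpoint = ((-1+2)/2, (-1+3)/2) = (0.5000, 1.0000)

Perpendicular bisector through (0.5000, 1.0000)


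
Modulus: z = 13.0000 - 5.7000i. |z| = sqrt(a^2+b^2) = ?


|z| = sqrt(13^2 + (-5.7)^2) = sqrt(169 + 32.49) = sqrt(201.49) = 14.1947

|z| = 14.1947


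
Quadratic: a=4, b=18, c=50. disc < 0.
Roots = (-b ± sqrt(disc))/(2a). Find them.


disc = 18^2 - 4*4*50 = 324 - 800 = -476
sqrt(|disc|) = sqrt(476) = 21.8174
Real part = -18/(2*4) = -2.2500
Imag part = 21.8174/(2*4) = 2.7272

-2.2500 ± 2.7272i


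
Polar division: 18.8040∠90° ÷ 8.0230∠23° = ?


r = 18.8040 / 8.0230 = 2.3438
theta = 90° - 23° = 67° = 67° (mod 360)

2.3438 cis(67°)


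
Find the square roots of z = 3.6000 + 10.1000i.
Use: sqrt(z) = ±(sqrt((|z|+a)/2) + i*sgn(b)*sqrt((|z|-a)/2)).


|z| = sqrt(12.96+102.01) = 10.7224
sqrt((|z|+a)/2) = sqrt((10.7224+3.6)/2) = sqrt(7.1612) = 2.6760
sqrt((|z|-a)/2) = sqrt((10.7224-3.6)/2) = sqrt(3.5612) = 1.8871

±(2.6760 + 1.8871i) i.e. 2.6760 + 1.8871i and -2.6760 - 1.8871i


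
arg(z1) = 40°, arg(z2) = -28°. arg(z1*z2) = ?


arg(z1*z2) = 40° - 28° = 12°
Normalized to (-180°, 180°]: 12°

12°


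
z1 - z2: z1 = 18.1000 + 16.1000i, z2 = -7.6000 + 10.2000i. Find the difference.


Real: 18.1 + 7.6 = 25.7
Imag: 16.1 - 10.2 = 5.9

25.7000 + 5.9000i


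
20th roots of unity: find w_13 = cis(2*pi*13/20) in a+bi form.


Angle = 360*13/20 = 234°
a = cos(234°) = -0.5878
b = sin(234°) = -0.8090

-0.5878 - 0.8090i


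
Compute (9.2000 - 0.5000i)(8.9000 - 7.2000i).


Real = 9.2*8.9 - (-0.5)*(-7.2) = 81.88 - 3.6 = 78.28
Imag = 9.2*(-7.2) + 8.9*(-0.5) = -66.24 - (4.45) = -70.69

78.2800 - 70.6900i


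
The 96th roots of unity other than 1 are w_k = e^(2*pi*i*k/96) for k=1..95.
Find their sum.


With w = e^(2*pi*i/96), all 96 of the 96th roots of unity w^0 = 1, w, ..., w^(95) sum to 0: 1 + w + ... + w^(95) = (1 - w^96)/(1 - w) = 0 since w^96 = 1, w ≠ 1.
Removing the root 1: w + w^2 + ... + w^(95) = 0 - 1 = -1

Sum = -1


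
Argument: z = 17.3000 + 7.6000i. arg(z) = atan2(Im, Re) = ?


Re = 17.3, Im = 7.6
arg = atan2(7.6, 17.3) = 23.7162 degrees

arg(z) = 23.7162 degrees


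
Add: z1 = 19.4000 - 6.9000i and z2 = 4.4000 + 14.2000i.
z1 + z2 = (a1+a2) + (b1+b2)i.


Real: 19.4 + 4.4 = 23.8
Imag: -6.9 + 14.2 = 7.3

23.8000 + 7.3000i


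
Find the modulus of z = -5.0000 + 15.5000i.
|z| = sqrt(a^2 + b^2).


|z| = sqrt((-5)^2 + 15.5^2) = sqrt(25 + 240.25) = sqrt(265.25) = 16.2865

|z| = 16.2865


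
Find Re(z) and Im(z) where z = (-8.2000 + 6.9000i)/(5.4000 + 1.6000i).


Multiply by conjugate: (-8.2000 + 6.9000i)(5.4000 - 1.6000i) / (5.4^2 + 1.6^2)
Numerator real = -8.2*5.4 + 6.9*1.6 = -33.24
Numerator imag = 6.9*5.4 - (-8.2)*1.6 = 50.38
Denominator = 31.72
Re(z) = -33.24/31.72 = -1.0479
Im(z) = 50.38/31.72 = 1.5883

Re(z) = -1.0479, Im(z) = 1.5883


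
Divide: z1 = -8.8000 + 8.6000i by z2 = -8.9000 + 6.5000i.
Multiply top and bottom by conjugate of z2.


Conjugate of z2 = -8.9000 - 6.5000i
Numerator: (-8.8000 + 8.6000i)(-8.9000 - 6.5000i) = 134.2200 - 19.3400i
Denominator: (-8.9)^2 + 6.5^2 = 121.46
Result = (134.2200 - 19.3400i)/121.46

1.1051 - 0.1592i


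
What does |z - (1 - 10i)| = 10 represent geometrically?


|z - z0| = r is a circle with center z0 and radius r.
Center = (1, -10), radius = 10

Circle with center (1, -10) and radius 10


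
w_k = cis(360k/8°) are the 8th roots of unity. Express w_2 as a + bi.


Angle = 360*2/8 = 90°
a = cos(90°) = 0
b = sin(90°) = 1.0000

0 + 1.0000i


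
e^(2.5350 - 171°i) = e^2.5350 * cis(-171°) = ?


e^2.5350 = 12.6164
cos(-171°) = -0.98769
sin(-171°) = -0.15643
Real = 12.6164*(-0.98769) = -12.4611
Imag = 12.6164*(-0.15643) = -1.9736

-12.4611 - 1.9736i


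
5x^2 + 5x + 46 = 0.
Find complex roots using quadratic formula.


disc = 5^2 - 4*5*46 = 25 - 920 = -895
sqrt(|disc|) = sqrt(895) = 29.9166
Real part = -5/(2*5) = -0.5000
Imag part = 29.9166/(2*5) = 2.9917

-0.5000 ± 2.9917i


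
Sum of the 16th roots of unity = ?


The sum of all 16th roots of unity is 0.
Geometric series: (1 - w^16)/(1 - w) = (1-1)/(1-w) = 0 since w^16 = 1, w ≠ 1.
Alternatively: coefficient of z^15 in z^16 - 1 is 0.

0


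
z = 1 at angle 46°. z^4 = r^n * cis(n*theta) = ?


r^4 = 1^4 = 1
n*theta = 4*46° = 184° = 184° (mod 360)
a = 1*cos(184°) = -0.9976
b = 1*sin(184°) = -0.0698

1 cis(184°) = -0.9976 - 0.0698i


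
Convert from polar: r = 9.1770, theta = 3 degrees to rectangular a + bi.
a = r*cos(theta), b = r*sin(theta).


a = 9.1770*cos(3°) = 9.1770*0.99863 = 9.1644
b = 9.1770*sin(3°) = 9.1770*0.05234 = 0.4803

9.1644 + 0.4803i


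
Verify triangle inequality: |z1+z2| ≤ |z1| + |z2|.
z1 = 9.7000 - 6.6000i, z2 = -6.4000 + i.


|z1| = sqrt(9.7^2 + (-6.6)^2) = sqrt(137.65) = 11.7324
|z2| = sqrt((-6.4)^2 + 1^2) = sqrt(41.96) = 6.4777
z1+z2 = 3.3000 - 5.6000i
|z1+z2| = sqrt(42.25) = 6.5000
|z1|+|z2| = 11.7324 + 6.4777 = 18.2101

|z1+z2| = 6.5000 ≤ |z1|+|z2| = 18.2101 (verified)


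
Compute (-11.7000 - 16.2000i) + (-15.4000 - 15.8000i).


Real: -11.7 - 15.4 = -27.1
Imag: -16.2 - 15.8 = -32

-27.1000 - 32.0000i


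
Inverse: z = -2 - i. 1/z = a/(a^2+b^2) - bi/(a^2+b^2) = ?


|z|^2 = 4+1 = 5
1/z = (-2 + 1i)/5

1/z = -0.4000 + 0.2000i


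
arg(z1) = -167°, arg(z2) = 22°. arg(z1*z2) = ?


arg(z1*z2) = -167° + 22° = -145°
Normalized to (-180°, 180°]: -145°

-145°


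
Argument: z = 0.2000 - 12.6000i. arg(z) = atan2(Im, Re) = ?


Re = 0.2, Im = -12.6
arg = atan2(-12.6, 0.2) = -89.0906 degrees

arg(z) = -89.0906 degrees


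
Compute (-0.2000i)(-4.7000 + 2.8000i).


Real = 0*(-4.7) - (-0.2)*2.8 = 0 - (-0.56) = 0.56
Imag = 0*2.8 - (4.7)*(-0.2) = 0 + 0.94 = 0.94

0.5600 + 0.9400i


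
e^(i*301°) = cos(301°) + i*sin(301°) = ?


cos(301°) = 0.5150
sin(301°) = -0.8572

e^(i*301°) = 0.5150 - 0.8572i


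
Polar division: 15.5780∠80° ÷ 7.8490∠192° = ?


r = 15.5780 / 7.8490 = 1.9847
theta = 80° - 192° = -112° = 248° (mod 360)

1.9847 cis(248°)


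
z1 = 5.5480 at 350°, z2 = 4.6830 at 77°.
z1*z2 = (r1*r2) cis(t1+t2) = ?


r = 5.5480 * 4.6830 = 25.9813
theta = 350° + 77° = 427° = 67° (mod 360)

25.9813 cis(67°)


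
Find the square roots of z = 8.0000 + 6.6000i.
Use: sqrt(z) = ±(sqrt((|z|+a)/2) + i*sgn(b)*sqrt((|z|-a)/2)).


|z| = sqrt(64+43.56) = 10.3711
sqrt((|z|+a)/2) = sqrt((10.3711+8)/2) = sqrt(9.1856) = 3.0308
sqrt((|z|-a)/2) = sqrt((10.3711-8)/2) = sqrt(1.1856) = 1.0888

±(3.0308 + 1.0888i) i.e. 3.0308 + 1.0888i and -3.0308 - 1.0888i


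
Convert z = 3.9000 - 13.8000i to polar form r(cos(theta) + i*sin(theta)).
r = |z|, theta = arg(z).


r = sqrt(15.21+190.44) = sqrt(205.65) = 14.3405
theta = atan2(-13.8, 3.9) = -74.2192 degrees

r = 14.3405, theta = -74.2192 degrees


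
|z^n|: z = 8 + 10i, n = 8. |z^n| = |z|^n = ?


|z| = sqrt(64+100) = sqrt(164) = 12.8062
|z^8| = |z|^8 = (sqrt(164))^8 = 164^4 = 723394816

|z^8| = 723394816


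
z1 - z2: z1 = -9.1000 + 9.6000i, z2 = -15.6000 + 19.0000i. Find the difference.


Real: -9.1 + 15.6 = 6.5
Imag: 9.6 - 19 = -9.4

6.5000 - 9.4000i


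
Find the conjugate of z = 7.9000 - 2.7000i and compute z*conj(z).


z_bar = 7.9000 + 2.7000i
z*z_bar = 7.9^2 + (-2.7)^2 = 62.41 + 7.29 = 69.7

z_bar = 7.9000 + 2.7000i, z*z_bar = 69.7


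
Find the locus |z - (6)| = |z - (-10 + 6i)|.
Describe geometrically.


Equal distances means the locus is the perpendicular bisector of z1 and z2.
Midpoint = ((6+(-10))/2, (0+6)/2) = (-2.0000, 3.0000)

Perpendicular bisector through (-2.0000, 3.0000)


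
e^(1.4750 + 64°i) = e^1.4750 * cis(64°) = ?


e^1.4750 = 4.3710
cos(64°) = 0.43837
sin(64°) = 0.8988
Real = 4.3710*0.43837 = 1.9161
Imag = 4.3710*0.8988 = 3.9287

1.9161 + 3.9287i


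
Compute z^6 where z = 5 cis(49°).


r^6 = 5^6 = 15625
n*theta = 6*49° = 294° = 294° (mod 360)
a = 15625*cos(294°) = 6355.2600
b = 15625*sin(294°) = -14274.1478

15625 cis(294°) = 6355.2600 - 14274.1478i


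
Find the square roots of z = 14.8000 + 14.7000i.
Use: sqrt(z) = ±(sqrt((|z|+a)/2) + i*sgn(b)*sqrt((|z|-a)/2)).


|z| = sqrt(219.04+216.09) = 20.8598
sqrt((|z|+a)/2) = sqrt((20.8598+14.8)/2) = sqrt(17.8299) = 4.2225
sqrt((|z|-a)/2) = sqrt((20.8598-14.8)/2) = sqrt(3.0299) = 1.7407

±(4.2225 + 1.7407i) i.e. 4.2225 + 1.7407i and -4.2225 - 1.7407i


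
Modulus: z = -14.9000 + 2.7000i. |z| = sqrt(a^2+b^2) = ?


|z| = sqrt((-14.9)^2 + 2.7^2) = sqrt(222.01 + 7.29) = sqrt(229.3) = 15.1427

|z| = 15.1427


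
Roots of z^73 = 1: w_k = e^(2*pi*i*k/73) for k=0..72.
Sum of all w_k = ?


The sum of all 73th roots of unity is 0.
Geometric series: (1 - w^73)/(1 - w) = (1-1)/(1-w) = 0 since w^73 = 1, w ≠ 1.
Alternatively: coefficient of z^72 in z^73 - 1 is 0.

0


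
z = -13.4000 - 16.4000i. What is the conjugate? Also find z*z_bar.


z_bar = -13.4000 + 16.4000i
z*z_bar = (-13.4)^2 + (-16.4)^2 = 179.56 + 268.96 = 448.52

z_bar = -13.4000 + 16.4000i, z*z_bar = 448.52


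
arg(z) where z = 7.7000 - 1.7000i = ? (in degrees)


Re = 7.7, Im = -1.7
arg = atan2(-1.7, 7.7) = -12.4500 degrees

arg(z) = -12.4500 degrees


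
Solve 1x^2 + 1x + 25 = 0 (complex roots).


disc = 1^2 - 4*1*25 = 1 - 100 = -99
sqrt(|disc|) = sqrt(99) = 9.9499
Real part = -1/(2*1) = -0.5000
Imag part = 9.9499/(2*1) = 4.9749

-0.5000 ± 4.9749i


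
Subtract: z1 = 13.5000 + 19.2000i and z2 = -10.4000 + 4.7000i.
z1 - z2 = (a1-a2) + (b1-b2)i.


Real: 13.5 + 10.4 = 23.9
Imag: 19.2 - 4.7 = 14.5

23.9000 + 14.5000i


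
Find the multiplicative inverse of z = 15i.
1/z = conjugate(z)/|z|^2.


|z|^2 = 0+225 = 225
1/z = (0 - 15i)/225

1/z = 0 - 0.0667i


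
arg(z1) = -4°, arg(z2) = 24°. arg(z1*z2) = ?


arg(z1*z2) = -4° + 24° = 20°
Normalized to (-180°, 180°]: 20°

20°


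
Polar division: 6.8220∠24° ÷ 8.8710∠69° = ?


r = 6.8220 / 8.8710 = 0.7690
theta = 24° - 69° = -45° = 315° (mod 360)

0.7690 cis(315°)


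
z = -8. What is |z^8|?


|z| = sqrt(64+0) = sqrt(64) = 8
|z^8| = |z|^8 = 8^8 = 16777216

|z^8| = 16777216


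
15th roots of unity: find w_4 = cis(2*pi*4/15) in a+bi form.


Angle = 360*4/15 = 96°
a = cos(96°) = -0.1045
b = sin(96°) = 0.9945

-0.1045 + 0.9945i


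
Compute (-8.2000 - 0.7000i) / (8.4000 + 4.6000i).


Conjugate of z2 = 8.4000 - 4.6000i
Numerator: (-8.2000 - 0.7000i)(8.4000 - 4.6000i) = -72.1000 + 31.8400i
Denominator: 8.4^2 + 4.6^2 = 91.72
Result = (-72.1000 + 31.8400i)/91.72

-0.7861 + 0.3471i


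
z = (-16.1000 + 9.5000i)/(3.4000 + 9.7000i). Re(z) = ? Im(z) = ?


Multiply by conjugate: (-16.1000 + 9.5000i)(3.4000 - 9.7000i) / (3.4^2 + 9.7^2)
Numerator real = -16.1*3.4 + 9.5*9.7 = 37.41
Numerator imag = 9.5*3.4 - (-16.1)*9.7 = 188.47
Denominator = 105.65
Re(z) = 37.41/105.65 = 0.3541
Im(z) = 188.47/105.65 = 1.7839

Re(z) = 0.3541, Im(z) = 1.7839


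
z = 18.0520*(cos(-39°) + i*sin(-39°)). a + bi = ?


a = 18.0520*cos(-39°) = 18.0520*0.777146 = 14.0290
b = 18.0520*sin(-39°) = 18.0520*(-0.62932) = -11.3605

14.0290 - 11.3605i


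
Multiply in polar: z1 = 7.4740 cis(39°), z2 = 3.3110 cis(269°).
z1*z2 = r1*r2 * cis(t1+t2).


r = 7.4740 * 3.3110 = 24.7464
theta = 39° + 269° = 308° = 308° (mod 360)

24.7464 cis(308°)


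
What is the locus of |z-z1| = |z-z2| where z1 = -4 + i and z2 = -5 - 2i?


Equal distances means the locus is the perpendicular bisector of z1 and z2.
Midpoint = ((-4+(-5))/2, (1+(-2))/2) = (-4.5000, -0.5000)

Perpendicular bisector through (-4.5000, -0.5000)


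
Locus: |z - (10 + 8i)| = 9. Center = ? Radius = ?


|z - z0| = r is a circle with center z0 and radius r.
Center = (10, 8), radius = 9

Circle with center (10, 8) and radius 9


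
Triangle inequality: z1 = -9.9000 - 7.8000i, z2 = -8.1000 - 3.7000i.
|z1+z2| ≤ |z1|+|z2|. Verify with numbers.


|z1| = sqrt((-9.9)^2 + (-7.8)^2) = sqrt(158.85) = 12.6036
|z2| = sqrt((-8.1)^2 + (-3.7)^2) = sqrt(79.3) = 8.9051
z1+z2 = -18.0000 - 11.5000i
|z1+z2| = sqrt(456.25) = 21.3600
|z1|+|z2| = 12.6036 + 8.9051 = 21.5087

|z1+z2| = 21.3600 ≤ |z1|+|z2| = 21.5087 (verified)


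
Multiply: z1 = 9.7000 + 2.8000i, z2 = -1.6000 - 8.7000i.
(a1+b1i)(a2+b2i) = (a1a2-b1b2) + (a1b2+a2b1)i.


Real = 9.7*(-1.6) - 2.8*(-8.7) = -15.52 - (-24.36) = 8.84
Imag = 9.7*(-8.7) - (1.6)*2.8 = -84.39 - (4.48) = -88.87

8.8400 - 88.8700i


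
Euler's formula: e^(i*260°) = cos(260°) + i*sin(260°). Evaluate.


cos(260°) = -0.1736
sin(260°) = -0.9848

e^(i*260°) = -0.1736 - 0.9848i


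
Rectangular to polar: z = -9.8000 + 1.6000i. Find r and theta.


r = sqrt(96.04+2.56) = sqrt(98.6) = 9.9298
theta = atan2(1.6, -9.8) = 170.7274 degrees

r = 9.9298, theta = 170.7274 degrees


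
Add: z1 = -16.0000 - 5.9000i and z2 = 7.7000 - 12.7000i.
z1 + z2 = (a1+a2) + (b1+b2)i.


Real: -16 + 7.7 = -8.3
Imag: -5.9 - 12.7 = -18.6

-8.3000 - 18.6000i


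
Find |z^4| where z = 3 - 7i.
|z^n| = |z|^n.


|z| = sqrt(9+49) = sqrt(58) = 7.6158
|z^4| = |z|^4 = (sqrt(58))^4 = 58^2 = 3364

|z^4| = 3364


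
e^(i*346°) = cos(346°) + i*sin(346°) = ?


cos(346°) = 0.9703
sin(346°) = -0.2419

e^(i*346°) = 0.9703 - 0.2419i


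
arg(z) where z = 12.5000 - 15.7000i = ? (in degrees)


Re = 12.5, Im = -15.7
arg = atan2(-15.7, 12.5) = -51.4740 degrees

arg(z) = -51.4740 degrees


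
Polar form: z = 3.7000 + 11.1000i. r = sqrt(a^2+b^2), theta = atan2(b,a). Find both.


r = sqrt(13.69+123.21) = sqrt(136.9) = 11.7004
theta = atan2(11.1, 3.7) = 71.5651 degrees

r = 11.7004, theta = 71.5651 degrees


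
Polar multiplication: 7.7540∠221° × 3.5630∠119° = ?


r = 7.7540 * 3.5630 = 27.6275
theta = 221° + 119° = 340° = 340° (mod 360)

27.6275 cis(340°)


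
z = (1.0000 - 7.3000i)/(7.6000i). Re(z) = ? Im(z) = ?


Multiply by conjugate: (1.0000 - 7.3000i)(-7.6000i) / (0^2 + 7.6^2)
Numerator real = 1*0 - (7.3)*7.6 = -55.48
Numerator imag = -7.3*0 - 1*7.6 = -7.6
Denominator = 57.76
Re(z) = -55.48/57.76 = -0.9605
Im(z) = -7.6/57.76 = -0.1316

Re(z) = -0.9605, Im(z) = -0.1316


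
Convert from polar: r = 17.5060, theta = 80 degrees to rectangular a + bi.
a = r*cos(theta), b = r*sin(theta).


a = 17.5060*cos(80°) = 17.5060*0.17365 = 3.0399
b = 17.5060*sin(80°) = 17.5060*0.984808 = 17.2400

3.0399 + 17.2400i


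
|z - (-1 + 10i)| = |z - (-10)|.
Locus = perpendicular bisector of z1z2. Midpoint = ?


Equal distances means the locus is the perpendicular bisector of z1 and z2.
Midpoint = ((-1+(-10))/2, (10+0)/2) = (-5.5000, 5.0000)

Perpendicular bisector through (-5.5000, 5.0000)


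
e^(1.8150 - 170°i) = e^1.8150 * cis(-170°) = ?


e^1.8150 = 6.1411
cos(-170°) = -0.9848
sin(-170°) = -0.17365
Real = 6.1411*(-0.9848) = -6.0478
Imag = 6.1411*(-0.17365) = -1.0664

-6.0478 - 1.0664i


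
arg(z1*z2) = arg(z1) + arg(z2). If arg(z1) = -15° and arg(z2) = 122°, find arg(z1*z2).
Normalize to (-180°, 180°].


arg(z1*z2) = -15° + 122° = 107°
Normalized to (-180°, 180°]: 107°

107°


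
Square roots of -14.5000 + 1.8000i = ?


|z| = sqrt(210.25+3.24) = 14.6113
sqrt((|z|+a)/2) = sqrt((14.6113+(-14.5))/2) = sqrt(0.0556) = 0.2359
sqrt((|z|-a)/2) = sqrt((14.6113-(-14.5))/2) = sqrt(14.5556) = 3.8152

±(0.2359 + 3.8152i) i.e. 0.2359 + 3.8152i and -0.2359 - 3.8152i


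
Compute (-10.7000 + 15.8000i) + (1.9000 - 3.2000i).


Real: -10.7 + 1.9 = -8.8
Imag: 15.8 - 3.2 = 12.6

-8.8000 + 12.6000i


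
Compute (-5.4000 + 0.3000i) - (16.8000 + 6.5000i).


Real: -5.4 - 16.8 = -22.2
Imag: 0.3 - 6.5 = -6.2

-22.2000 - 6.2000i


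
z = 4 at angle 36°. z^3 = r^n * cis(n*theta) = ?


r^3 = 4^3 = 64
n*theta = 3*36° = 108° = 108° (mod 360)
a = 64*cos(108°) = -19.7771
b = 64*sin(108°) = 60.8676

64 cis(108°) = -19.7771 + 60.8676i


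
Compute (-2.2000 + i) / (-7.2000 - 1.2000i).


Conjugate of z2 = -7.2000 + 1.2000i
Numerator: (-2.2000 + i)(-7.2000 + 1.2000i) = 14.6400 - 9.8400i
Denominator: (-7.2)^2 + (-1.2)^2 = 53.28
Result = (14.6400 - 9.8400i)/53.28

0.2748 - 0.1847i


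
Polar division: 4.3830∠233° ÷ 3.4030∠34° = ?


r = 4.3830 / 3.4030 = 1.2880
theta = 233° - 34° = 199° = 199° (mod 360)

1.2880 cis(199°)


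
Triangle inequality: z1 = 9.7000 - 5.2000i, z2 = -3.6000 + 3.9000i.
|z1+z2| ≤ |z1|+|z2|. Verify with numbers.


|z1| = sqrt(9.7^2 + (-5.2)^2) = sqrt(121.13) = 11.0059
|z2| = sqrt((-3.6)^2 + 3.9^2) = sqrt(28.17) = 5.3075
z1+z2 = 6.1000 - 1.3000i
|z1+z2| = sqrt(38.9) = 6.2370
|z1|+|z2| = 11.0059 + 5.3075 = 16.3134

|z1+z2| = 6.2370 ≤ |z1|+|z2| = 16.3134 (verified)


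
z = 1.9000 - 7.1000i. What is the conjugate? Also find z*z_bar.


z_bar = 1.9000 + 7.1000i
z*z_bar = 1.9^2 + (-7.1)^2 = 3.61 + 50.41 = 54.02

z_bar = 1.9000 + 7.1000i, z*z_bar = 54.02


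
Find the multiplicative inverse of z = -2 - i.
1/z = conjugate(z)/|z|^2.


|z|^2 = 4+1 = 5
1/z = (-2 + 1i)/5

1/z = -0.4000 + 0.2000i


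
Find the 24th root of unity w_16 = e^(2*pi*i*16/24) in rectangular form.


Angle = 360*16/24 = 240°
a = cos(240°) = -0.5000
b = sin(240°) = -0.8660

-0.5000 - 0.8660i


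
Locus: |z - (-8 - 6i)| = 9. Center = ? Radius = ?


|z - z0| = r is a circle with center z0 and radius r.
Center = (-8, -6), radius = 9

Circle with center (-8, -6) and radius 9


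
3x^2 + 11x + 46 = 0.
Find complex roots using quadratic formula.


disc = 11^2 - 4*3*46 = 121 - 552 = -431
sqrt(|disc|) = sqrt(431) = 20.7605
Real part = -11/(2*3) = -1.8333
Imag part = 20.7605/(2*3) = 3.4601

-1.8333 ± 3.4601i


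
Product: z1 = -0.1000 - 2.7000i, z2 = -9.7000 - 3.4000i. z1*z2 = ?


Real = -0.1*(-9.7) - (-2.7)*(-3.4) = 0.97 - 9.18 = -8.21
Imag = -0.1*(-3.4) - (9.7)*(-2.7) = 0.34 + 26.19 = 26.53

-8.2100 + 26.5300i


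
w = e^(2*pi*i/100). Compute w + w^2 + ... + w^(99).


With w = e^(2*pi*i/100), all 100 of the 100th roots of unity w^0 = 1, w, ..., w^(99) sum to 0: 1 + w + ... + w^(99) = (1 - w^100)/(1 - w) = 0 since w^100 = 1, w ≠ 1.
Removing the root 1: w + w^2 + ... + w^(99) = 0 - 1 = -1

Sum = -1


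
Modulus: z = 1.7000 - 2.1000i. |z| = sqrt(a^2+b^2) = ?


|z| = sqrt(1.7^2 + (-2.1)^2) = sqrt(2.89 + 4.41) = sqrt(7.3) = 2.7019

|z| = 2.7019


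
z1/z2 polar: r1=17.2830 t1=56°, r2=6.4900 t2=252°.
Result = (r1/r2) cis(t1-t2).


r = 17.2830 / 6.4900 = 2.6630
theta = 56° - 252° = -196° = 164° (mod 360)

2.6630 cis(164°)


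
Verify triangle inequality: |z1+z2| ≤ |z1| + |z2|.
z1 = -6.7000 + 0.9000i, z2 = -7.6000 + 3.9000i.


|z1| = sqrt((-6.7)^2 + 0.9^2) = sqrt(45.7) = 6.7602
|z2| = sqrt((-7.6)^2 + 3.9^2) = sqrt(72.97) = 8.5422
z1+z2 = -14.3000 + 4.8000i
|z1+z2| = sqrt(227.53) = 15.0841
|z1|+|z2| = 6.7602 + 8.5422 = 15.3024

|z1+z2| = 15.0841 ≤ |z1|+|z2| = 15.3024 (verified)


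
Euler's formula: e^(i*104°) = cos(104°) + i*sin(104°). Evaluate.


cos(104°) = -0.2419
sin(104°) = 0.9703

e^(i*104°) = -0.2419 + 0.9703i


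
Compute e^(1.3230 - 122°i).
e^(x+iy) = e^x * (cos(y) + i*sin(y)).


e^1.3230 = 3.75467
cos(-122°) = -0.52992
sin(-122°) = -0.84805
Real = 3.75467*(-0.52992) = -1.9897
Imag = 3.75467*(-0.84805) = -3.1841

-1.9897 - 3.1841i


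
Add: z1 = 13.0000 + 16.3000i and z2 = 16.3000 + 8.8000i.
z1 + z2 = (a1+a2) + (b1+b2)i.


Real: 13 + 16.3 = 29.3
Imag: 16.3 + 8.8 = 25.1

29.3000 + 25.1000i


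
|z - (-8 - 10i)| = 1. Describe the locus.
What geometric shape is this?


|z - z0| = r is a circle with center z0 and radius r.
Center = (-8, -10), radius = 1

Circle with center (-8, -10) and radius 1


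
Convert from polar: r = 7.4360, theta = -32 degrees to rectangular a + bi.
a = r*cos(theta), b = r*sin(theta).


a = 7.4360*cos(-32°) = 7.4360*0.84805 = 6.3061
b = 7.4360*sin(-32°) = 7.4360*(-0.52992) = -3.9405

6.3061 - 3.9405i


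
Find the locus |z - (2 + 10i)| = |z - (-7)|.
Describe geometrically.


Equal distances means the locus is the perpendicular bisector of z1 and z2.
Midpoint = ((2+(-7))/2, (10+0)/2) = (-2.5000, 5.0000)

Perpendicular bisector through (-2.5000, 5.0000)


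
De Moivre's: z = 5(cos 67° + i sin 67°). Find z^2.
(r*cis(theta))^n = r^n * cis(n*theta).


r^2 = 5^2 = 25
n*theta = 2*67° = 134° = 134° (mod 360)
a = 25*cos(134°) = -17.3665
b = 25*sin(134°) = 17.9835

25 cis(134°) = -17.3665 + 17.9835i


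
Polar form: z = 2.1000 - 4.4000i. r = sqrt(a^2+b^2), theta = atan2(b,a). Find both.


r = sqrt(4.41+19.36) = sqrt(23.77) = 4.8754
theta = atan2(-4.4, 2.1) = -64.4861 degrees

r = 4.8754, theta = -64.4861 degrees


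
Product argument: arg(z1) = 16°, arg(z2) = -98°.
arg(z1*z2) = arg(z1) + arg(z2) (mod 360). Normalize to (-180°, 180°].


arg(z1*z2) = 16° - 98° = -82°
Normalized to (-180°, 180°]: -82°

-82°


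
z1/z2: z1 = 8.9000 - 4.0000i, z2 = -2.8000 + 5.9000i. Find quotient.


Conjugate of z2 = -2.8000 - 5.9000i
Numerator: (8.9000 - 4.0000i)(-2.8000 - 5.9000i) = -48.5200 - 41.3100i
Denominator: (-2.8)^2 + 5.9^2 = 42.65
Result = (-48.5200 - 41.3100i)/42.65

-1.1376 - 0.9686i


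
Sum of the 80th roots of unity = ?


The sum of all 80th roots of unity is 0.
Geometric series: (1 - w^80)/(1 - w) = (1-1)/(1-w) = 0 since w^80 = 1, w ≠ 1.
Alternatively: coefficient of z^79 in z^80 - 1 is 0.

0


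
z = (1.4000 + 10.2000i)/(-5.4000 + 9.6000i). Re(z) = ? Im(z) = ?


Multiply by conjugate: (1.4000 + 10.2000i)(-5.4000 - 9.6000i) / ((-5.4)^2 + 9.6^2)
Numerator real = 1.4*(-5.4) + 10.2*9.6 = 90.36
Numerator imag = 10.2*(-5.4) - 1.4*9.6 = -68.52
Denominator = 121.32
Re(z) = 90.36/121.32 = 0.7448
Im(z) = -68.52/121.32 = -0.5648

Re(z) = 0.7448, Im(z) = -0.5648


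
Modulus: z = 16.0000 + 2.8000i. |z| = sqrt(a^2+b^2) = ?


|z| = sqrt(16^2 + 2.8^2) = sqrt(256 + 7.84) = sqrt(263.84) = 16.2432

|z| = 16.2432


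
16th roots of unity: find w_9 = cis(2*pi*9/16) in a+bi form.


Angle = 360*9/16 = 202.5°
a = cos(202.5°) = -0.9239
b = sin(202.5°) = -0.3827

-0.9239 - 0.3827i


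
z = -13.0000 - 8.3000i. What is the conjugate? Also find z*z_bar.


z_bar = -13.0000 + 8.3000i
z*z_bar = (-13)^2 + (-8.3)^2 = 169 + 68.89 = 237.89

z_bar = -13.0000 + 8.3000i, z*z_bar = 237.89


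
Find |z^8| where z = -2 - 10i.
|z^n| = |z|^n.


|z| = sqrt(4+100) = sqrt(104) = 10.1980
|z^8| = |z|^8 = (sqrt(104))^8 = 104^4 = 116985856

|z^8| = 116985856


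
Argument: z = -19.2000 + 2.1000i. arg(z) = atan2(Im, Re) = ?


Re = -19.2, Im = 2.1
arg = atan2(2.1, -19.2) = 173.7581 degrees

arg(z) = 173.7581 degrees


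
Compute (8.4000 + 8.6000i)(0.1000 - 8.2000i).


Real = 8.4*0.1 - 8.6*(-8.2) = 0.84 - (-70.52) = 71.36
Imag = 8.4*(-8.2) + 0.1*8.6 = -68.88 + 0.86 = -68.02

71.3600 - 68.0200i


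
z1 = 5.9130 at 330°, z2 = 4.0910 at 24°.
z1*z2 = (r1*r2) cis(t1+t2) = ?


r = 5.9130 * 4.0910 = 24.1901
theta = 330° + 24° = 354° = 354° (mod 360)

24.1901 cis(354°)


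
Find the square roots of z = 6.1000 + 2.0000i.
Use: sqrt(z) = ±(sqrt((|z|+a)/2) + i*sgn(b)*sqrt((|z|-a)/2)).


|z| = sqrt(37.21+4) = 6.4195
sqrt((|z|+a)/2) = sqrt((6.4195+6.1)/2) = sqrt(6.2598) = 2.5019
sqrt((|z|-a)/2) = sqrt((6.4195-6.1)/2) = sqrt(0.1598) = 0.3997

±(2.5019 + 0.3997i) i.e. 2.5019 + 0.3997i and -2.5019 - 0.3997i


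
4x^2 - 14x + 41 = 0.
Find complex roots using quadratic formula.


disc = (-14)^2 - 4*4*41 = 196 - 656 = -460
sqrt(|disc|) = sqrt(460) = 21.4476
Real part = 14/(2*4) = 1.7500
Imag part = 21.4476/(2*4) = 2.6810

1.7500 ± 2.6810i


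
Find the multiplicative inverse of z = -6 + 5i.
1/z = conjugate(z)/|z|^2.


|z|^2 = 36+25 = 61
1/z = (-6 - 5i)/61

1/z = -0.0984 - 0.0820i


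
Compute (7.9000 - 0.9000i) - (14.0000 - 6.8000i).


Real: 7.9 - 14 = -6.1
Imag: -0.9 + 6.8 = 5.9

-6.1000 + 5.9000i


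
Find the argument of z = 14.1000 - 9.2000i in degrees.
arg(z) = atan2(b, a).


Re = 14.1, Im = -9.2
arg = atan2(-9.2, 14.1) = -33.1237 degrees

arg(z) = -33.1237 degrees


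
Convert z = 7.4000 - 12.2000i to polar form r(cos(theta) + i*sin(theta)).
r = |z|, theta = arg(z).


r = sqrt(54.76+148.84) = sqrt(203.6) = 14.2688
theta = atan2(-12.2, 7.4) = -58.7608 degrees

r = 14.2688, theta = -58.7608 degrees


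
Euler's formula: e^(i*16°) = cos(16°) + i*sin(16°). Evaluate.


cos(16°) = 0.9613
sin(16°) = 0.2756

e^(i*16°) = 0.9613 + 0.2756i


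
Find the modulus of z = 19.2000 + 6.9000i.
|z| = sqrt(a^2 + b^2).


|z| = sqrt(19.2^2 + 6.9^2) = sqrt(368.64 + 47.61) = sqrt(416.25) = 20.4022

|z| = 20.4022


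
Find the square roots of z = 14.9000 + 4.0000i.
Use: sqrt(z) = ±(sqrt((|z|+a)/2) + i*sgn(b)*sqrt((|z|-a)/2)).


|z| = sqrt(222.01+16) = 15.4276
sqrt((|z|+a)/2) = sqrt((15.4276+14.9)/2) = sqrt(15.1638) = 3.8941
sqrt((|z|-a)/2) = sqrt((15.4276-14.9)/2) = sqrt(0.2638) = 0.5136

±(3.8941 + 0.5136i) i.e. 3.8941 + 0.5136i and -3.8941 - 0.5136i


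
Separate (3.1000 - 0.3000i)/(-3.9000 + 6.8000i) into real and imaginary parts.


Multiply by conjugate: (3.1000 - 0.3000i)(-3.9000 - 6.8000i) / ((-3.9)^2 + 6.8^2)
Numerator real = 3.1*(-3.9) - (0.3)*6.8 = -14.13
Numerator imag = -0.3*(-3.9) - 3.1*6.8 = -19.91
Denominator = 61.45
Re(z) = -14.13/61.45 = -0.2299
Im(z) = -19.91/61.45 = -0.3240

Re(z) = -0.2299, Im(z) = -0.3240


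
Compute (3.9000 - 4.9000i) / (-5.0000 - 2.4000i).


Conjugate of z2 = -5.0000 + 2.4000i
Numerator: (3.9000 - 4.9000i)(-5.0000 + 2.4000i) = -7.7400 + 33.8600i
Denominator: (-5)^2 + (-2.4)^2 = 30.76
Result = (-7.7400 + 33.8600i)/30.76

-0.2516 + 1.1008i


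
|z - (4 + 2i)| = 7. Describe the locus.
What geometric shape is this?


|z - z0| = r is a circle with center z0 and radius r.
Center = (4, 2), radius = 7

Circle with center (4, 2) and radius 7


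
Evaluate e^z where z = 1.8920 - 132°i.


e^1.8920 = 6.6326
cos(-132°) = -0.66913
sin(-132°) = -0.74314
Real = 6.6326*(-0.66913) = -4.4381
Imag = 6.6326*(-0.74314) = -4.9290

-4.4381 - 4.9290i


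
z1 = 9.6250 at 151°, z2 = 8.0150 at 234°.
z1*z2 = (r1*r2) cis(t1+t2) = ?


r = 9.6250 * 8.0150 = 77.1444
theta = 151° + 234° = 385° = 25° (mod 360)

77.1444 cis(25°)


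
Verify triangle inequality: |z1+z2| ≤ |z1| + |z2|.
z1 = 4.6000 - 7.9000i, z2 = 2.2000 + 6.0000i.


|z1| = sqrt(4.6^2 + (-7.9)^2) = sqrt(83.57) = 9.1417
|z2| = sqrt(2.2^2 + 6^2) = sqrt(40.84) = 6.3906
z1+z2 = 6.8000 - 1.9000i
|z1+z2| = sqrt(49.85) = 7.0605
|z1|+|z2| = 9.1417 + 6.3906 = 15.5323

|z1+z2| = 7.0605 ≤ |z1|+|z2| = 15.5323 (verified)


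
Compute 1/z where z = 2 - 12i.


|z|^2 = 4+144 = 148
1/z = (2 + 12i)/148

1/z = 0.0135 + 0.0811i


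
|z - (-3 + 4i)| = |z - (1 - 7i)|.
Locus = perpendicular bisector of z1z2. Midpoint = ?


Equal distances means the locus is the perpendicular bisector of z1 and z2.
Midpoint = ((-3+1)/2, (4+(-7))/2) = (-1.0000, -1.5000)

Perpendicular bisector through (-1.0000, -1.5000)


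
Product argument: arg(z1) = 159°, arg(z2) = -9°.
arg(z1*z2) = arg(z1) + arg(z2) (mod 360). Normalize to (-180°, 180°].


arg(z1*z2) = 159° - 9° = 150°
Normalized to (-180°, 180°]: 150°

150°


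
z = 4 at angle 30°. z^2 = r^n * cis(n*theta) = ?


r^2 = 4^2 = 16
n*theta = 2*30° = 60° = 60° (mod 360)
a = 16*cos(60°) = 8.0000
b = 16*sin(60°) = 13.8564

16 cis(60°) = 8.0000 + 13.8564i


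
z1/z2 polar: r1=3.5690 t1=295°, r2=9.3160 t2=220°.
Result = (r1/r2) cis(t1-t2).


r = 3.5690 / 9.3160 = 0.3831
theta = 295° - 220° = 75° = 75° (mod 360)

0.3831 cis(75°)


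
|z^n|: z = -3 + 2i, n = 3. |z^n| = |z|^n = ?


|z| = sqrt(9+4) = sqrt(13) = 3.6056
|z^3| = |z|^3 = (sqrt(13))^3 = 13*sqrt(13)

|z^3| = 13*sqrt(13) ≈ 46.8722


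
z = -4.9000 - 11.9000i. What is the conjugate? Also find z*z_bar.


z_bar = -4.9000 + 11.9000i
z*z_bar = (-4.9)^2 + (-11.9)^2 = 24.01 + 141.61 = 165.62

z_bar = -4.9000 + 11.9000i, z*z_bar = 165.62


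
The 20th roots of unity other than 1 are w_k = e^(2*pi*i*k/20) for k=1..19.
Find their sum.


With w = e^(2*pi*i/20), all 20 of the 20th roots of unity w^0 = 1, w, ..., w^(19) sum to 0: 1 + w + ... + w^(19) = (1 - w^20)/(1 - w) = 0 since w^20 = 1, w ≠ 1.
Removing the root 1: w + w^2 + ... + w^(19) = 0 - 1 = -1

Sum = -1


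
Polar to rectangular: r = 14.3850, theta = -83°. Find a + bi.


a = 14.3850*cos(-83°) = 14.3850*0.12187 = 1.7531
b = 14.3850*sin(-83°) = 14.3850*(-0.99255) = -14.2778

1.7531 - 14.2778i


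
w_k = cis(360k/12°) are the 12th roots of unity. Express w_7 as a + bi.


Angle = 360*7/12 = 210°
a = cos(210°) = -0.8660
b = sin(210°) = -0.5000

-0.8660 - 0.5000i


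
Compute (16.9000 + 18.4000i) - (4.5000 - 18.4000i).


Real: 16.9 - 4.5 = 12.4
Imag: 18.4 + 18.4 = 36.8

12.4000 + 36.8000i


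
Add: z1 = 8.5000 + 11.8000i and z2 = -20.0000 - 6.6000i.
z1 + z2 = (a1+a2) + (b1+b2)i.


Real: 8.5 - 20 = -11.5
Imag: 11.8 - 6.6 = 5.2

-11.5000 + 5.2000i


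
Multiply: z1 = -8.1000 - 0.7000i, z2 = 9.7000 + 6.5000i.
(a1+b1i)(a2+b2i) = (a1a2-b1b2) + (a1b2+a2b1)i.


Real = -8.1*9.7 - (-0.7)*6.5 = -78.57 - (-4.55) = -74.02
Imag = -8.1*6.5 + 9.7*(-0.7) = -52.65 - (6.79) = -59.44

-74.0200 - 59.4400i


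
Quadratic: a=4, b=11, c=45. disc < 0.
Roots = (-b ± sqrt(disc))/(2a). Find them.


disc = 11^2 - 4*4*45 = 121 - 720 = -599
sqrt(|disc|) = sqrt(599) = 24.4745
Real part = -11/(2*4) = -1.3750
Imag part = 24.4745/(2*4) = 3.0593

-1.3750 ± 3.0593i


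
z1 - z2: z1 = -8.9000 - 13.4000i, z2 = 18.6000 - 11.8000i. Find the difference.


Real: -8.9 - 18.6 = -27.5
Imag: -13.4 + 11.8 = -1.6

-27.5000 - 1.6000i


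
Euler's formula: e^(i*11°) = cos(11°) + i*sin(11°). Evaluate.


cos(11°) = 0.9816
sin(11°) = 0.1908

e^(i*11°) = 0.9816 + 0.1908i


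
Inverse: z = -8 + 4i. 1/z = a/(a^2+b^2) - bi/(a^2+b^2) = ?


|z|^2 = 64+16 = 80
1/z = (-8 - 4i)/80

1/z = -0.1000 - 0.0500i


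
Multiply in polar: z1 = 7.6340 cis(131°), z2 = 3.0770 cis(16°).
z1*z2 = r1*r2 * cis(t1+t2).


r = 7.6340 * 3.0770 = 23.4898
theta = 131° + 16° = 147° = 147° (mod 360)

23.4898 cis(147°)


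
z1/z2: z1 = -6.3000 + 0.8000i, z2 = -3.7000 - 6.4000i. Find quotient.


Conjugate of z2 = -3.7000 + 6.4000i
Numerator: (-6.3000 + 0.8000i)(-3.7000 + 6.4000i) = 18.1900 - 43.2800i
Denominator: (-3.7)^2 + (-6.4)^2 = 54.65
Result = (18.1900 - 43.2800i)/54.65

0.3328 - 0.7919i


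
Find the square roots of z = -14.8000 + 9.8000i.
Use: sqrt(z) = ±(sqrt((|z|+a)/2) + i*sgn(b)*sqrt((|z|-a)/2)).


|z| = sqrt(219.04+96.04) = 17.7505
sqrt((|z|+a)/2) = sqrt((17.7505+(-14.8))/2) = sqrt(1.4752) = 1.2146
sqrt((|z|-a)/2) = sqrt((17.7505-(-14.8))/2) = sqrt(16.2752) = 4.0343

±(1.2146 + 4.0343i) i.e. 1.2146 + 4.0343i and -1.2146 - 4.0343i


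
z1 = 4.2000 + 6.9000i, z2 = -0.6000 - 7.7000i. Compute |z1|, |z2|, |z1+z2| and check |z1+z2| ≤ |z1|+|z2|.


|z1| = sqrt(4.2^2 + 6.9^2) = sqrt(65.25) = 8.0777
|z2| = sqrt((-0.6)^2 + (-7.7)^2) = sqrt(59.65) = 7.7233
z1+z2 = 3.6000 - 0.8000i
|z1+z2| = sqrt(13.6) = 3.6878
|z1|+|z2| = 8.0777 + 7.7233 = 15.8010

|z1+z2| = 3.6878 ≤ |z1|+|z2| = 15.8010 (verified)


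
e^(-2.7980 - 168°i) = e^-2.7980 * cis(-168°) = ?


e^-2.7980 = 0.0609
cos(-168°) = -0.9781
sin(-168°) = -0.2079
Real = 0.0609*(-0.9781) = -0.0596
Imag = 0.0609*(-0.2079) = -0.0127

-0.0596 - 0.0127i


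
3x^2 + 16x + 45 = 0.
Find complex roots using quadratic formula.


disc = 16^2 - 4*3*45 = 256 - 540 = -284
sqrt(|disc|) = sqrt(284) = 16.8523
Real part = -16/(2*3) = -2.6667
Imag part = 16.8523/(2*3) = 2.8087

-2.6667 ± 2.8087i


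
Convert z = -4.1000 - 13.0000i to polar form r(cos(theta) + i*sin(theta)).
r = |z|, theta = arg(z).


r = sqrt(16.81+169) = sqrt(185.81) = 13.6312
theta = atan2(-13, -4.1) = -107.5045 degrees

r = 13.6312, theta = -107.5045 degrees


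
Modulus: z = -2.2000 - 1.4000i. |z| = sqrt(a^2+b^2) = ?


|z| = sqrt((-2.2)^2 + (-1.4)^2) = sqrt(4.84 + 1.96) = sqrt(6.8) = 2.6077

|z| = 2.6077


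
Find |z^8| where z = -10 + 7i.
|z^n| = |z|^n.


|z| = sqrt(100+49) = sqrt(149) = 12.2066
|z^8| = |z|^8 = (sqrt(149))^8 = 149^4 = 492884401

|z^8| = 492884401


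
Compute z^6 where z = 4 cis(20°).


r^6 = 4^6 = 4096
n*theta = 6*20° = 120° = 120° (mod 360)
a = 4096*cos(120°) = -2048.0000
b = 4096*sin(120°) = 3547.2401

4096 cis(120°) = -2048.0000 + 3547.2401i


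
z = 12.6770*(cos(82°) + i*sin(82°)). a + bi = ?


a = 12.6770*cos(82°) = 12.6770*0.13917 = 1.7643
b = 12.6770*sin(82°) = 12.6770*0.990268 = 12.5536

1.7643 + 12.5536i


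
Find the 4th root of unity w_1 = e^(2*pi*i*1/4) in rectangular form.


Angle = 360*1/4 = 90°
a = cos(90°) = 0
b = sin(90°) = 1.0000

0 + 1.0000i


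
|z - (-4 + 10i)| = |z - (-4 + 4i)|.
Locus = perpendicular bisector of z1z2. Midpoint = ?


Equal distances means the locus is the perpendicular bisector of z1 and z2.
Midpoint = ((-4+(-4))/2, (10+4)/2) = (-4.0000, 7.0000)

Perpendicular bisector through (-4.0000, 7.0000)


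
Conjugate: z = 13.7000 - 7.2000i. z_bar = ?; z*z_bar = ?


z_bar = 13.7000 + 7.2000i
z*z_bar = 13.7^2 + (-7.2)^2 = 187.69 + 51.84 = 239.53

z_bar = 13.7000 + 7.2000i, z*z_bar = 239.53


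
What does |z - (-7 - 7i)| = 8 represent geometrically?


|z - z0| = r is a circle with center z0 and radius r.
Center = (-7, -7), radius = 8

Circle with center (-7, -7) and radius 8


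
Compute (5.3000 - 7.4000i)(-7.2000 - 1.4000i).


Real = 5.3*(-7.2) - (-7.4)*(-1.4) = -38.16 - 10.36 = -48.52
Imag = 5.3*(-1.4) - (7.2)*(-7.4) = -7.42 + 53.28 = 45.86

-48.5200 + 45.8600i


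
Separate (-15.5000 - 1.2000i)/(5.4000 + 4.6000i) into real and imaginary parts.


Multiply by conjugate: (-15.5000 - 1.2000i)(5.4000 - 4.6000i) / (5.4^2 + 4.6^2)
Numerator real = -15.5*5.4 - (1.2)*4.6 = -89.22
Numerator imag = -1.2*5.4 - (-15.5)*4.6 = 64.82
Denominator = 50.32
Re(z) = -89.22/50.32 = -1.7731
Im(z) = 64.82/50.32 = 1.2882

Re(z) = -1.7731, Im(z) = 1.2882


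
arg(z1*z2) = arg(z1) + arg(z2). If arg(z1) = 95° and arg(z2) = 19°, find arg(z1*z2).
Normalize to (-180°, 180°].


arg(z1*z2) = 95° + 19° = 114°
Normalized to (-180°, 180°]: 114°

114°


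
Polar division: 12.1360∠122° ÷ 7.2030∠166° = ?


r = 12.1360 / 7.2030 = 1.6849
theta = 122° - 166° = -44° = 316° (mod 360)

1.6849 cis(316°)


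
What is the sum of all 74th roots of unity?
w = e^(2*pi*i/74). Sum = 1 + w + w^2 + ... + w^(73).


The sum of all 74th roots of unity is 0.
Geometric series: (1 - w^74)/(1 - w) = (1-1)/(1-w) = 0 since w^74 = 1, w ≠ 1.
Alternatively: coefficient of z^73 in z^74 - 1 is 0.

0


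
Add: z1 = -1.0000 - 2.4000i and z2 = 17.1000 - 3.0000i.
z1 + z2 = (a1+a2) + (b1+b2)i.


Real: -1 + 17.1 = 16.1
Imag: -2.4 - 3 = -5.4

16.1000 - 5.4000i


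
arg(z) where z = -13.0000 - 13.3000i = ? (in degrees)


Re = -13, Im = -13.3
arg = atan2(-13.3, -13) = -134.3465 degrees

arg(z) = -134.3465 degrees


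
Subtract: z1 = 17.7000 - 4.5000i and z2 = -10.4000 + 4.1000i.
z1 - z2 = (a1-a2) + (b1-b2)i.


Real: 17.7 + 10.4 = 28.1
Imag: -4.5 - 4.1 = -8.6

28.1000 - 8.6000i


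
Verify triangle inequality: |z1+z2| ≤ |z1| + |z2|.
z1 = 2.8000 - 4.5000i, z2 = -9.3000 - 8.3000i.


|z1| = sqrt(2.8^2 + (-4.5)^2) = sqrt(28.09) = 5.3000
|z2| = sqrt((-9.3)^2 + (-8.3)^2) = sqrt(155.38) = 12.4652
z1+z2 = -6.5000 - 12.8000i
|z1+z2| = sqrt(206.09) = 14.3558
|z1|+|z2| = 5.3000 + 12.4652 = 17.7652

|z1+z2| = 14.3558 ≤ |z1|+|z2| = 17.7652 (verified)


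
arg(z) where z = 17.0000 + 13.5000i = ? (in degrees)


Re = 17, Im = 13.5
arg = atan2(13.5, 17) = 38.4537 degrees

arg(z) = 38.4537 degrees


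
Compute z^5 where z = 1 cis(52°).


r^5 = 1^5 = 1
n*theta = 5*52° = 260° = 260° (mod 360)
a = 1*cos(260°) = -0.1736
b = 1*sin(260°) = -0.9848

1 cis(260°) = -0.1736 - 0.9848i


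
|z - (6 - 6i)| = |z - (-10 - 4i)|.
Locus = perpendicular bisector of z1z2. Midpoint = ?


Equal distances means the locus is the perpendicular bisector of z1 and z2.
Midpoint = ((6+(-10))/2, (-6+(-4))/2) = (-2.0000, -5.0000)

Perpendicular bisector through (-2.0000, -5.0000)


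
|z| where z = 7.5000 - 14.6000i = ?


|z| = sqrt(7.5^2 + (-14.6)^2) = sqrt(56.25 + 213.16) = sqrt(269.41) = 16.4137

|z| = 16.4137


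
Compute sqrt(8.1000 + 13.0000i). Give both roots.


|z| = sqrt(65.61+169) = 15.3170
sqrt((|z|+a)/2) = sqrt((15.3170+8.1)/2) = sqrt(11.7085) = 3.4218
sqrt((|z|-a)/2) = sqrt((15.3170-8.1)/2) = sqrt(3.6085) = 1.8996

±(3.4218 + 1.8996i) i.e. 3.4218 + 1.8996i and -3.4218 - 1.8996i


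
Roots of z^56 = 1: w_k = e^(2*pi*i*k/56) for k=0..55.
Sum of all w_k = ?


The sum of all 56th roots of unity is 0.
Geometric series: (1 - w^56)/(1 - w) = (1-1)/(1-w) = 0 since w^56 = 1, w ≠ 1.
Alternatively: coefficient of z^55 in z^56 - 1 is 0.

0
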